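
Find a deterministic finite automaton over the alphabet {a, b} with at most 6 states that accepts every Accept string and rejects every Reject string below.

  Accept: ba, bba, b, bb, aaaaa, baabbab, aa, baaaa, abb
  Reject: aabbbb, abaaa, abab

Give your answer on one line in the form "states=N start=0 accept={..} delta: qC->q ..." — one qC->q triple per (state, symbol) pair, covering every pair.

states=5 start=0 accept={0,1,2,3} delta: 0a->0 0b->1 1a->2 1b->2 2a->3 2b->4 3a->4 3b->1 4a->0 4b->4

Fold the examples into a partial DFA from state 0: repeatedly fix the first undefined (state, symbol) met by the shortest-then-alphabetical prefix, trying targets in increasing order and rejecting any under which an Accept and a Reject string meet in one state with the same remainder; add a state when all current targets are rejected. Accepting states are where Accept strings end.
a: 0a undefined. 0a->0: ok.
b: 0b undefined. 0b->0: no, ba/aabbbb meet in 0. Open state 1: 0b->1.
ba: 1a undefined. 1a->0: no, ba/abaaa meet in 0. 1a->1: no, ba/abaaa meet in 1. Open state 2: 1a->2.
bb: 1b undefined. 1b->0: no, bba/aabbbb meet in 0. 1b->1: no, b/aabbbb meet in 1. 1b->2: ok.
baa: 2a undefined. 2a->0: no, bba/abaaa meet in 0. 2a->1: no, ba/abaaa meet in 2. 2a->2: no, ba/abaaa meet in 2. Open state 3: 2a->3.
abab: 2b undefined. 2b->0: no, b/aabbbb meet in 1. 2b->1: no, ba/aabbbb meet in 2. 2b->2: no, ba/aabbbb meet in 2. 2b->3: no, bba/abab meet in 3. Open state 4: 2b->4.
baaa: 3a undefined. 3a->0: no, aaaaa/abaaa meet in 0. 3a->1: no, b/abaaa meet in 1. 3a->2: no, ba/abaaa meet in 2. 3a->3: no, bba/abaaa meet in 3. 3a->4: ok.
baab: 3b undefined. 3b->0: no, baabbab/abaaa meet in 4. 3b->1: ok.
baaaa: 4a undefined. 4a->0: ok.
aabbbb: 4b undefined. 4b->0: no, aaaaa/aabbbb meet in 0. 4b->1: no, b/aabbbb meet in 1. 4b->2: no, ba/aabbbb meet in 2. 4b->3: no, bba/aabbbb meet in 3. 4b->4: ok.
All examples now run through 5 states with every (state, symbol) defined. Accept strings end in {0,1,2,3}, Reject strings end in {4}; accept={0,1,2,3}.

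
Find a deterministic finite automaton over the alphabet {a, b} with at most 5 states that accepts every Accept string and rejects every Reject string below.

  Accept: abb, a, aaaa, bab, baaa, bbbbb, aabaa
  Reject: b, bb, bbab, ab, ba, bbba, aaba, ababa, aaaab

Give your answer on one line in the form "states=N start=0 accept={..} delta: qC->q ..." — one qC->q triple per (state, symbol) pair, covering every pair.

Grow the machine one transition at a time. Run the examples from 0; the earliest place one falls off (shortest prefix, ties alphabetical) gets sent to the lowest-numbered state that keeps every Accept/Reject pair distinguishable — a pair clashes when both reach the same state with identical unread suffix — and to a fresh state only if none does.
a: 0a undefined. 0a->0: no, abb/bb meet in 0 with "bb" left. Open state 1: 0a->1.
b: 0b undefined. 0b->0: no, a/ba meet in 1. 0b->1: no, a/b meet in 1. Open state 2: 0b->2.
aa: 1a undefined. 1a->0: ok.
ab: 1b undefined. 1b->0: no, abb/b meet in 2. 1b->1: no, abb/ab meet in 1. 1b->2: no, abb/bb meet in 2 with "b" left. Open state 3: 1b->3.
ba: 2a undefined. 2a->0: no, aaaa/ba meet in 0. 2a->1: no, a/ba meet in 1. 2a->2: no, bab/bb meet in 2 with "b" left. 2a->3: ok.
bb: 2b undefined. 2b->0: no, aaaa/bb meet in 0. 2b->1: no, a/bb meet in 1. 2b->2: no, abb/bbab meet in 3 with "b" left. 2b->3: ok.
aba: 3a undefined. 3a->0: ok.
abb: 3b undefined. 3b->0: no, a/bbba meet in 1. 3b->1: no, aaaa/bbba meet in 0. 3b->2: no, abb/b meet in 2. 3b->3: no, abb/bb meet in 3. Open state 4: 3b->4.
bbba: 4a undefined. 4a->0: no, aaaa/bbba meet in 0. 4a->1: no, a/bbba meet in 1. 4a->2: ok.
bbbb: 4b undefined. 4b->0: no, bbbbb/b meet in 2. 4b->1: no, bbbbb/bb meet in 3. 4b->2: no, bbbbb/bb meet in 3. 4b->3: ok.
All examples now run through 5 states with every (state, symbol) defined. Accept strings end in {0,1,4}, Reject strings end in {2,3}; accept={0,1,4}.

states=5 start=0 accept={0,1,4} delta: 0a->1 0b->2 1a->0 1b->3 2a->3 2b->3 3a->0 3b->4 4a->2 4b->3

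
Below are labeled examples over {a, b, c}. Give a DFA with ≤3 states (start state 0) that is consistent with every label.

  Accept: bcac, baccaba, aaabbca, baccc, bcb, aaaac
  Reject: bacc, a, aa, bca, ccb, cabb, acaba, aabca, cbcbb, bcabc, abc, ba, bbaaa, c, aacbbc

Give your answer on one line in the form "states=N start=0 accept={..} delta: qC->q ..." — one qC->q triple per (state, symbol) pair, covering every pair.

Grow the machine one transition at a time. Run the examples from 0; the earliest place one falls off (shortest prefix, ties alphabetical) gets sent to the lowest-numbered state that keeps every Accept/Reject pair distinguishable — a pair clashes when both reach the same state with identical unread suffix — and to a fresh state only if none does.
a: 0a undefined. 0a->0: no, aaaac/c meet in 0 with "c" left. Open state 1: 0a->1.
b: 0b undefined. 0b->0: ok.
c: 0c undefined. 0c->0: no, bcb/ccb meet in 0. 0c->1: ok.
aa: 1a undefined. 1a->0: no, bcac/a meet in 1. 1a->1: ok.
ab: 1b undefined. 1b->0: no, aaabbca/a meet in 1. 1b->1: no, bcac/bcabc meet in 1 with "c" left. Open state 2: 1b->2.
ac: 1c undefined. 1c->0: no, bcac/ccb meet in 0. 1c->1: no, bcac/bacc meet in 1. 1c->2: ok.
abc: 2c undefined. 2c->0: no, baccc/a meet in 1. 2c->1: ok.
aca: 2a undefined. 2a->0: ok.
ccb: 2b undefined. 2b->0: no, baccaba/ccb meet in 0. 2b->1: ok.
All examples now run through 3 states with every (state, symbol) defined. Accept strings end in {0,2}, Reject strings end in {1}; accept={0,2}.

states=3 start=0 accept={0,2} delta: 0a->1 0b->0 0c->1 1a->1 1b->2 1c->2 2a->0 2b->1 2c->1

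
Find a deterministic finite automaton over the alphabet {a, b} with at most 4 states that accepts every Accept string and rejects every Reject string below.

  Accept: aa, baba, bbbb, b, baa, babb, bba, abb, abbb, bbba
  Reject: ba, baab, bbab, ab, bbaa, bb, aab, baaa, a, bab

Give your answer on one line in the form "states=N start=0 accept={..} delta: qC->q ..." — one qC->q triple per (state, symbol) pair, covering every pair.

states=4 start=0 accept={0,2} delta: 0a->1 0b->2 1a->2 1b->3 2a->1 2b->1 3a->0 3b->0

State merging on the prefix tree: take the shortest (then alphabetical) example prefix whose next move is undefined and point that move at state 0, else 1, else 2, ...; a target is out if some Accept/Reject pair would then sit in one state with the same input left (inseparable). If every existing state is out, open a new one.
a: 0a undefined. 0a->0: no, aa/a meet in 0. Open state 1: 0a->1.
b: 0b undefined. 0b->0: no, aa/bbaa meet in 1 with "a" left. 0b->1: no, aa/ba meet in 1 with "a" left. Open state 2: 0b->2.
aa: 1a undefined. 1a->0: no, b/aab meet in 2. 1a->1: no, aa/a meet in 1. 1a->2: ok.
ab: 1b undefined. 1b->0: no, abbb/bb meet in 2 with "b" left. 1b->1: no, abb/ab meet in 1. 1b->2: no, aa/ab meet in 2. Open state 3: 1b->3.
ba: 2a undefined. 2a->0: no, aa/baaa meet in 2. 2a->1: ok.
bb: 2b undefined. 2b->0: no, aa/bbaa meet in 2. 2b->1: ok.
abb: 3b undefined. 3b->0: ok.
baba: 3a undefined. 3a->0: ok.
All examples now run through 4 states with every (state, symbol) defined. Accept strings end in {0,2}, Reject strings end in {1,3}; accept={0,2}.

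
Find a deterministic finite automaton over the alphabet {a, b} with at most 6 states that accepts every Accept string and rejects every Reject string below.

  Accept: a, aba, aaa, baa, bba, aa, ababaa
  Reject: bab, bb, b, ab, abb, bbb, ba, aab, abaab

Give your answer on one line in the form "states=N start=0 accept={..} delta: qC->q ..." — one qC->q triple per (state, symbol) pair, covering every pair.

states=4 start=0 accept={0,1} delta: 0a->1 0b->2 1a->0 1b->3 2a->3 2b->3 3a->0 3b->2

Grow the machine one transition at a time. Run the examples from 0; the earliest place one falls off (shortest prefix, ties alphabetical) gets sent to the lowest-numbered state that keeps every Accept/Reject pair distinguishable — a pair clashes when both reach the same state with identical unread suffix — and to a fresh state only if none does.
a: 0a undefined. 0a->0: no, aba/ba meet in 0 with "ba" left. Open state 1: 0a->1.
b: 0b undefined. 0b->0: no, a/ba meet in 1. 0b->1: no, a/b meet in 1. Open state 2: 0b->2.
aa: 1a undefined. 1a->0: ok.
ab: 1b undefined. 1b->0: no, aa/ab meet in 0. 1b->1: no, a/ab meet in 1. 1b->2: no, aba/ba meet in 2 with "a" left. Open state 3: 1b->3.
ba: 2a undefined. 2a->0: no, aa/ba meet in 0. 2a->1: no, a/ba meet in 1. 2a->2: no, baa/b meet in 2. 2a->3: ok.
bb: 2b undefined. 2b->0: no, aa/bb meet in 0. 2b->1: no, a/bb meet in 1. 2b->2: no, bba/ab meet in 3. 2b->3: ok.
aba: 3a undefined. 3a->0: ok.
abb: 3b undefined. 3b->0: no, aba/bab meet in 0. 3b->1: no, a/bab meet in 1. 3b->2: ok.
All examples now run through 4 states with every (state, symbol) defined. Accept strings end in {0,1}, Reject strings end in {2,3}; accept={0,1}.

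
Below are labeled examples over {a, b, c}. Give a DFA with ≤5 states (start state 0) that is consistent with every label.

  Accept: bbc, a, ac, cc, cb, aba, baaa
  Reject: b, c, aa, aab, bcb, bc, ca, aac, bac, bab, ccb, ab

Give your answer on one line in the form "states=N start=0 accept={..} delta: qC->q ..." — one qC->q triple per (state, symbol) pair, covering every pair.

states=5 start=0 accept={1} delta: 0a->1 0b->2 0c->3 1a->0 1b->0 1c->1 2a->4 2b->1 2c->0 3a->0 3b->1 3c->1 4a->0 4b->0 4c->0

Fold the examples into a partial DFA from state 0: repeatedly fix the first undefined (state, symbol) met by the shortest-then-alphabetical prefix, trying targets in increasing order and rejecting any under which an Accept and a Reject string meet in one state with the same remainder; add a state when all current targets are rejected. Accepting states are where Accept strings end.
a: 0a undefined. 0a->0: no, a/aa meet in 0. Open state 1: 0a->1.
b: 0b undefined. 0b->0: no, bbc/c meet in 0 with "c" left. 0b->1: no, a/b meet in 1. Open state 2: 0b->2.
c: 0c undefined. 0c->0: no, a/ca meet in 1. 0c->1: no, a/c meet in 1. 0c->2: no, cc/bc meet in 2 with "c" left. Open state 3: 0c->3.
aa: 1a undefined. 1a->0: ok.
ab: 1b undefined. 1b->0: ok.
ac: 1c undefined. 1c->0: no, ac/aa meet in 0. 1c->1: ok.
ba: 2a undefined. 2a->0: no, baaa/aa meet in 0. 2a->1: no, a/bac meet in 1. 2a->2: no, baaa/b meet in 2. 2a->3: no, cc/bac meet in 3 with "c" left. Open state 4: 2a->4.
bb: 2b undefined. 2b->0: no, bbc/c meet in 3. 2b->1: ok.
bc: 2c undefined. 2c->0: ok.
ca: 3a undefined. 3a->0: ok.
cb: 3b undefined. 3b->0: no, cb/aa meet in 0. 3b->1: ok.
cc: 3c undefined. 3c->0: no, cc/aa meet in 0. 3c->1: ok.
baa: 4a undefined. 4a->0: ok.
bab: 4b undefined. 4b->0: ok.
bac: 4c undefined. 4c->0: ok.
All examples now run through 5 states with every (state, symbol) defined. Accept strings end in {1}, Reject strings end in {0,2,3}; accept={1}.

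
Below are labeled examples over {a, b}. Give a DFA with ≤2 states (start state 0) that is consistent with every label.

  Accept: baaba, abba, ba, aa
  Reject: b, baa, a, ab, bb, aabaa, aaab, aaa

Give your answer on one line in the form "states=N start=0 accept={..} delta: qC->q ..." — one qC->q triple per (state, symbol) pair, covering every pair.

states=2 start=0 accept={0} delta: 0a->1 0b->1 1a->0 1b->1

Fold the examples into a partial DFA from state 0: repeatedly fix the first undefined (state, symbol) met by the shortest-then-alphabetical prefix, trying targets in increasing order and rejecting any under which an Accept and a Reject string meet in one state with the same remainder; add a state when all current targets are rejected. Accepting states are where Accept strings end.
a: 0a undefined. 0a->0: no, aa/a meet in 0. Open state 1: 0a->1.
b: 0b undefined. 0b->0: no, ba/a meet in 1. 0b->1: ok.
aa: 1a undefined. 1a->0: ok.
ab: 1b undefined. 1b->0: no, baaba/b meet in 1. 1b->1: ok.
All examples now run through 2 states with every (state, symbol) defined. Accept strings end in {0}, Reject strings end in {1}; accept={0}.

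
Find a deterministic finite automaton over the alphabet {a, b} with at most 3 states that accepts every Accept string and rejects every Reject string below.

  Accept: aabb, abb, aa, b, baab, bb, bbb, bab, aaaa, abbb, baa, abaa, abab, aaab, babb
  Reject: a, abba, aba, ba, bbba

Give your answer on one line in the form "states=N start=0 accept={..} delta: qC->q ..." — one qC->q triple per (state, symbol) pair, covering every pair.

Fold the examples into a partial DFA from state 0: repeatedly fix the first undefined (state, symbol) met by the shortest-then-alphabetical prefix, trying targets in increasing order and rejecting any under which an Accept and a Reject string meet in one state with the same remainder; add a state when all current targets are rejected. Accepting states are where Accept strings end.
a: 0a undefined. 0a->0: no, aa/a meet in 0. Open state 1: 0a->1.
b: 0b undefined. 0b->0: ok.
aa: 1a undefined. 1a->0: ok.
ab: 1b undefined. 1b->0: ok.
All examples now run through 2 states with every (state, symbol) defined. Accept strings end in {0}, Reject strings end in {1}; accept={0}.

states=2 start=0 accept={0} delta: 0a->1 0b->0 1a->0 1b->0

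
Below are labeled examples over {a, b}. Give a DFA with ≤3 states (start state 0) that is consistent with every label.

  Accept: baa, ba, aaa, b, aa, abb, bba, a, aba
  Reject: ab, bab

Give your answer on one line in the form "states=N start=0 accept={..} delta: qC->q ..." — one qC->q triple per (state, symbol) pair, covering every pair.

Fold the examples into a partial DFA from state 0: repeatedly fix the first undefined (state, symbol) met by the shortest-then-alphabetical prefix, trying targets in increasing order and rejecting any under which an Accept and a Reject string meet in one state with the same remainder; add a state when all current targets are rejected. Accepting states are where Accept strings end.
a: 0a undefined. 0a->0: no, b/ab meet in 0 with "b" left. Open state 1: 0a->1.
b: 0b undefined. 0b->0: ok.
aa: 1a undefined. 1a->0: ok.
ab: 1b undefined. 1b->0: no, baa/ab meet in 0. 1b->1: no, ba/ab meet in 1. Open state 2: 1b->2.
aba: 2a undefined. 2a->0: ok.
abb: 2b undefined. 2b->0: ok.
All examples now run through 3 states with every (state, symbol) defined. Accept strings end in {0,1}, Reject strings end in {2}; accept={0,1}.

states=3 start=0 accept={0,1} delta: 0a->1 0b->0 1a->0 1b->2 2a->0 2b->0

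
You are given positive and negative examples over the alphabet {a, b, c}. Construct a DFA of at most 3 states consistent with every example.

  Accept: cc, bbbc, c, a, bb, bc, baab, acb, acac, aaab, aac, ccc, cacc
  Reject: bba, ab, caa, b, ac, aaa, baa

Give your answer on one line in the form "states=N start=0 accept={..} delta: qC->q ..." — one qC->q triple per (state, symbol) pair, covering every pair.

State merging on the prefix tree: take the shortest (then alphabetical) example prefix whose next move is undefined and point that move at state 0, else 1, else 2, ...; a target is out if some Accept/Reject pair would then sit in one state with the same input left (inseparable). If every existing state is out, open a new one.
a: 0a undefined. 0a->0: no, c/ac meet in 0 with "c" left. Open state 1: 0a->1.
b: 0b undefined. 0b->0: no, a/bba meet in 1. 0b->1: no, a/b meet in 1. Open state 2: 0b->2.
c: 0c undefined. 0c->0: ok.
aa: 1a undefined. 1a->0: no, cc/caa meet in 0. 1a->1: no, a/caa meet in 1. 1a->2: ok.
ab: 1b undefined. 1b->0: no, cc/ab meet in 0. 1b->1: no, a/ab meet in 1. 1b->2: ok.
ac: 1c undefined. 1c->0: no, cc/ac meet in 0. 1c->1: no, a/ac meet in 1. 1c->2: ok.
ba: 2a undefined. 2a->0: no, cc/aaa meet in 0. 2a->1: no, a/aaa meet in 1. 2a->2: ok.
bb: 2b undefined. 2b->0: no, a/bba meet in 1. 2b->1: ok.
bc: 2c undefined. 2c->0: ok.
All examples now run through 3 states with every (state, symbol) defined. Accept strings end in {0,1}, Reject strings end in {2}; accept={0,1}.

states=3 start=0 accept={0,1} delta: 0a->1 0b->2 0c->0 1a->2 1b->2 1c->2 2a->2 2b->1 2c->0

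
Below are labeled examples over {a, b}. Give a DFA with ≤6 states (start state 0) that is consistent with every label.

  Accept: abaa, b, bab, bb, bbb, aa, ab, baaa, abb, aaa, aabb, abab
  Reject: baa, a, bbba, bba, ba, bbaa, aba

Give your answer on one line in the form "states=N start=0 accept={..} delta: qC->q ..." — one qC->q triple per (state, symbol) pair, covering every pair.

Grow the machine one transition at a time. Run the examples from 0; the earliest place one falls off (shortest prefix, ties alphabetical) gets sent to the lowest-numbered state that keeps every Accept/Reject pair distinguishable — a pair clashes when both reach the same state with identical unread suffix — and to a fresh state only if none does.
a: 0a undefined. 0a->0: no, abaa/baa meet in 0 with "baa" left. Open state 1: 0a->1.
b: 0b undefined. 0b->0: no, aa/baa meet in 1 with "a" left. 0b->1: no, abaa/bbaa meet in 1 with "baa" left. Open state 2: 0b->2.
aa: 1a undefined. 1a->0: no, aaa/a meet in 1. 1a->1: no, aa/a meet in 1. 1a->2: no, aaa/ba meet in 2 with "a" left. Open state 3: 1a->3.
ab: 1b undefined. 1b->0: ok.
ba: 2a undefined. 2a->0: no, ab/ba meet in 0. 2a->1: no, abaa/baa meet in 3. 2a->2: no, b/baa meet in 2. 2a->3: no, abaa/ba meet in 3. Open state 4: 2a->4.
bb: 2b undefined. 2b->0: no, abaa/bbaa meet in 3. 2b->1: no, abaa/bba meet in 3. 2b->2: ok.
aaa: 3a undefined. 3a->0: ok.
aab: 3b undefined. 3b->0: ok.
baa: 4a undefined. 4a->0: no, ab/baa meet in 0. 4a->1: ok.
bab: 4b undefined. 4b->0: ok.
All examples now run through 5 states with every (state, symbol) defined. Accept strings end in {0,2,3}, Reject strings end in {1,4}; accept={0,2,3}.

states=5 start=0 accept={0,2,3} delta: 0a->1 0b->2 1a->3 1b->0 2a->4 2b->2 3a->0 3b->0 4a->1 4b->0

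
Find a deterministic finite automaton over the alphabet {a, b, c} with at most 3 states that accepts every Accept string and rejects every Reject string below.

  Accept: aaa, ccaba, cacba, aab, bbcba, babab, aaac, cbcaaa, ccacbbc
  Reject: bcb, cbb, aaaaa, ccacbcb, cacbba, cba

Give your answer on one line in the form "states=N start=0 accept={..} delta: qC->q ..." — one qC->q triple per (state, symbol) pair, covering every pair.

states=3 start=0 accept={0,1} delta: 0a->1 0b->1 0c->0 1a->2 1b->2 1c->1 2a->0 2b->1 2c->1

Fold the examples into a partial DFA from state 0: repeatedly fix the first undefined (state, symbol) met by the shortest-then-alphabetical prefix, trying targets in increasing order and rejecting any under which an Accept and a Reject string meet in one state with the same remainder; add a state when all current targets are rejected. Accepting states are where Accept strings end.
a: 0a undefined. 0a->0: no, aaa/aaaaa meet in 0. Open state 1: 0a->1.
b: 0b undefined. 0b->0: no, bbcba/cba meet in 0 with "cba" left. 0b->1: ok.
c: 0c undefined. 0c->0: ok.
aa: 1a undefined. 1a->0: no, aaa/aaaaa meet in 1. 1a->1: no, aaa/aaaaa meet in 1. Open state 2: 1a->2.
bb: 1b undefined. 1b->0: no, bbcba/cba meet in 2. 1b->1: no, ccaba/cba meet in 2. 1b->2: ok.
bc: 1c undefined. 1c->0: no, aaa/cacbba meet in 2 with "a" left. 1c->1: ok.
aaa: 2a undefined. 2a->0: ok.
aab: 2b undefined. 2b->0: no, babab/bcb meet in 2. 2b->1: ok.
bbc: 2c undefined. 2c->0: no, aab/ccacbcb meet in 1. 2c->1: ok.
All examples now run through 3 states with every (state, symbol) defined. Accept strings end in {0,1}, Reject strings end in {2}; accept={0,1}.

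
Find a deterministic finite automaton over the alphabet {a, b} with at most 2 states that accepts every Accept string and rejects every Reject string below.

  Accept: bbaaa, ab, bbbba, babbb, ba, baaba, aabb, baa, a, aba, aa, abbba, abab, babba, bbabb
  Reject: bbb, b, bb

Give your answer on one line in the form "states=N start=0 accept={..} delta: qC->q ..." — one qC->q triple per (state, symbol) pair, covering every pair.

states=2 start=0 accept={1} delta: 0a->1 0b->0 1a->1 1b->1

Fold the examples into a partial DFA from state 0: repeatedly fix the first undefined (state, symbol) met by the shortest-then-alphabetical prefix, trying targets in increasing order and rejecting any under which an Accept and a Reject string meet in one state with the same remainder; add a state when all current targets are rejected. Accepting states are where Accept strings end.
a: 0a undefined. 0a->0: no, ab/b meet in 0 with "b" left. Open state 1: 0a->1.
b: 0b undefined. 0b->0: ok.
aa: 1a undefined. 1a->0: no, aabb/bbb meet in 0. 1a->1: ok.
ab: 1b undefined. 1b->0: no, ab/bbb meet in 0. 1b->1: ok.
All examples now run through 2 states with every (state, symbol) defined. Accept strings end in {1}, Reject strings end in {0}; accept={1}.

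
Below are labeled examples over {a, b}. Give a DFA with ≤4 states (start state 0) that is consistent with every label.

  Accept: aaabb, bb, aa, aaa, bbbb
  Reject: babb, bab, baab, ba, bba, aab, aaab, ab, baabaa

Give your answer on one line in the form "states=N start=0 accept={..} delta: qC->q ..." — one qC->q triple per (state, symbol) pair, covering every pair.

states=4 start=0 accept={0,3} delta: 0a->0 0b->1 1a->2 1b->3 2a->2 2b->2 3a->1 3b->1

State merging on the prefix tree: take the shortest (then alphabetical) example prefix whose next move is undefined and point that move at state 0, else 1, else 2, ...; a target is out if some Accept/Reject pair would then sit in one state with the same input left (inseparable). If every existing state is out, open a new one.
a: 0a undefined. 0a->0: ok.
b: 0b undefined. 0b->0: no, aaabb/babb meet in 0. Open state 1: 0b->1.
ba: 1a undefined. 1a->0: no, aaabb/babb meet in 1 with "b" left. 1a->1: no, aaabb/bab meet in 1 with "b" left. Open state 2: 1a->2.
bb: 1b undefined. 1b->0: no, aaabb/bba meet in 0. 1b->1: no, aaabb/aab meet in 1. 1b->2: no, aaabb/ba meet in 2. Open state 3: 1b->3.
baa: 2a undefined. 2a->0: no, aa/baabaa meet in 0. 2a->1: no, aaabb/baab meet in 3. 2a->2: ok.
bab: 2b undefined. 2b->0: no, aa/bab meet in 0. 2b->1: no, aaabb/babb meet in 3. 2b->2: ok.
bba: 3a undefined. 3a->0: no, aa/bba meet in 0. 3a->1: ok.
bbb: 3b undefined. 3b->0: no, bbbb/bba meet in 1. 3b->1: ok.
All examples now run through 4 states with every (state, symbol) defined. Accept strings end in {0,3}, Reject strings end in {1,2}; accept={0,3}.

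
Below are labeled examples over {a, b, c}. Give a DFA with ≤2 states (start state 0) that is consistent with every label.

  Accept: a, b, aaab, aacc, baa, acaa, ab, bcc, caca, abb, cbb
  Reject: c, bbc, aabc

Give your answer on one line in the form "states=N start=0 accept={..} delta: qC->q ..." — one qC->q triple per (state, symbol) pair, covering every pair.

states=2 start=0 accept={0} delta: 0a->0 0b->0 0c->1 1a->0 1b->0 1c->0

Fold the examples into a partial DFA from state 0: repeatedly fix the first undefined (state, symbol) met by the shortest-then-alphabetical prefix, trying targets in increasing order and rejecting any under which an Accept and a Reject string meet in one state with the same remainder; add a state when all current targets are rejected. Accepting states are where Accept strings end.
a: 0a undefined. 0a->0: ok.
b: 0b undefined. 0b->0: ok.
c: 0c undefined. 0c->0: no, a/c meet in 0. Open state 1: 0c->1.
ca: 1a undefined. 1a->0: ok.
cb: 1b undefined. 1b->0: ok.
bcc: 1c undefined. 1c->0: ok.
All examples now run through 2 states with every (state, symbol) defined. Accept strings end in {0}, Reject strings end in {1}; accept={0}.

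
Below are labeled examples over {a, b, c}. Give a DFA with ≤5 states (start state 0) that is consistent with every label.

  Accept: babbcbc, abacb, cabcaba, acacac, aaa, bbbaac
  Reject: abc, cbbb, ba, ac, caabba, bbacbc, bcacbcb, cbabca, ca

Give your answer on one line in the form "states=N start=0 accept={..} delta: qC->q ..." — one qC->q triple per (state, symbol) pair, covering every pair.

Fold the examples into a partial DFA from state 0: repeatedly fix the first undefined (state, symbol) met by the shortest-then-alphabetical prefix, trying targets in increasing order and rejecting any under which an Accept and a Reject string meet in one state with the same remainder; add a state when all current targets are rejected. Accepting states are where Accept strings end.
a: 0a undefined. 0a->0: ok.
b: 0b undefined. 0b->0: no, babbcbc/bbacbc meet in 0 with "cbc" left. Open state 1: 0b->1.
c: 0c undefined. 0c->0: no, acacac/ac meet in 0. 0c->1: ok.
ba: 1a undefined. 1a->0: no, acacac/ac meet in 1. 1a->1: ok.
bb: 1b undefined. 1b->0: no, cabcaba/cbbb meet in 0. 1b->1: no, babbcbc/bbacbc meet in 1 with "cbc" left. Open state 2: 1b->2.
bc: 1c undefined. 1c->0: no, abacb/ba meet in 1. 1c->1: no, acacac/abc meet in 1. 1c->2: ok.
bba: 2a undefined. 2a->0: no, acacac/ba meet in 1. 2a->1: no, acacac/abc meet in 2. 2a->2: ok.
bbb: 2b undefined. 2b->0: no, abacb/caabba meet in 0. 2b->1: no, babbcbc/abc meet in 2. 2b->2: no, babbcbc/bbacbc meet in 2 with "cbc" left. Open state 3: 2b->3.
bbac: 2c undefined. 2c->0: no, abacb/bcacbcb meet in 3. 2c->1: no, cabcaba/abc meet in 2. 2c->2: no, cabcaba/caabba meet in 3 with "a" left. 2c->3: ok.
bbba: 3a undefined. 3a->0: no, cabcaba/ba meet in 1. 3a->1: no, cabcaba/abc meet in 2. 3a->2: no, cabcaba/abc meet in 2. 3a->3: no, abacb/caabba meet in 3. Open state 4: 3a->4.
cbbb: 3b undefined. 3b->0: no, aaa/cbbb meet in 0. 3b->1: no, abacb/bcacbcb meet in 3. 3b->2: no, abacb/bbacbc meet in 3. 3b->3: no, abacb/cbbb meet in 3. 3b->4: ok.
babbc: 3c undefined. 3c->0: no, babbcbc/abc meet in 2. 3c->1: ok.
bbbaa: 4a undefined. 4a->0: no, bbbaac/ba meet in 1. 4a->1: no, bbbaac/abc meet in 2. 4a->2: ok.
bbacbc: 4c undefined. 4c->0: no, aaa/bbacbc meet in 0. 4c->1: ok.
cabcab: 4b undefined. 4b->0: ok.
All examples now run through 5 states with every (state, symbol) defined. Accept strings end in {0,3}, Reject strings end in {1,2,4}; accept={0,3}.

states=5 start=0 accept={0,3} delta: 0a->0 0b->1 0c->1 1a->1 1b->2 1c->2 2a->2 2b->3 2c->3 3a->4 3b->4 3c->1 4a->2 4b->0 4c->1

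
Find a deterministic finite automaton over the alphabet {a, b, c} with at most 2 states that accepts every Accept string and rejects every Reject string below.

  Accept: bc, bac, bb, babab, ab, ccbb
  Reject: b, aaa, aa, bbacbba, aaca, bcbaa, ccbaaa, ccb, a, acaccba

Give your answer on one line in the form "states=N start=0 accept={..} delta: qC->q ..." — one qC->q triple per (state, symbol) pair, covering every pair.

Fold the examples into a partial DFA from state 0: repeatedly fix the first undefined (state, symbol) met by the shortest-then-alphabetical prefix, trying targets in increasing order and rejecting any under which an Accept and a Reject string meet in one state with the same remainder; add a state when all current targets are rejected. Accepting states are where Accept strings end.
a: 0a undefined. 0a->0: no, ab/b meet in 0 with "b" left. Open state 1: 0a->1.
b: 0b undefined. 0b->0: no, bb/b meet in 0. 0b->1: ok.
c: 0c undefined. 0c->0: ok.
aa: 1a undefined. 1a->0: no, bac/aa meet in 0. 1a->1: ok.
ab: 1b undefined. 1b->0: ok.
ac: 1c undefined. 1c->0: ok.
All examples now run through 2 states with every (state, symbol) defined. Accept strings end in {0}, Reject strings end in {1}; accept={0}.

states=2 start=0 accept={0} delta: 0a->1 0b->1 0c->0 1a->1 1b->0 1c->0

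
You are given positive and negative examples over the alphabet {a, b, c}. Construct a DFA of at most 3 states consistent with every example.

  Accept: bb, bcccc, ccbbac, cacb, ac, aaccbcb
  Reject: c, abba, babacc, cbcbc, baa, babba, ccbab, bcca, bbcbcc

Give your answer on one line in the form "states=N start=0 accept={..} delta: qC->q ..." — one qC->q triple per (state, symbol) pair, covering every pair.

Grow the machine one transition at a time. Run the examples from 0; the earliest place one falls off (shortest prefix, ties alphabetical) gets sent to the lowest-numbered state that keeps every Accept/Reject pair distinguishable — a pair clashes when both reach the same state with identical unread suffix — and to a fresh state only if none does.
a: 0a undefined. 0a->0: no, ac/c meet in 0 with "c" left. Open state 1: 0a->1.
b: 0b undefined. 0b->0: ok.
c: 0c undefined. 0c->0: no, bb/c meet in 0. 0c->1: ok.
aa: 1a undefined. 1a->0: no, bb/baa meet in 0. 1a->1: ok.
ab: 1b undefined. 1b->0: no, ac/bbcbcc meet in 1 with "c" left. 1b->1: ok.
ac: 1c undefined. 1c->0: ok.
All examples now run through 2 states with every (state, symbol) defined. Accept strings end in {0}, Reject strings end in {1}; accept={0}.

states=2 start=0 accept={0} delta: 0a->1 0b->0 0c->1 1a->1 1b->1 1c->0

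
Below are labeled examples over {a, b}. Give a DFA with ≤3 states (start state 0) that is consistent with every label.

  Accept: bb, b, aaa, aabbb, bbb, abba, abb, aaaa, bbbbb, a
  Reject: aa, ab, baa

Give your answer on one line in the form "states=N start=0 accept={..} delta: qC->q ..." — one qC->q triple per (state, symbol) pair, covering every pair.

Grow the machine one transition at a time. Run the examples from 0; the earliest place one falls off (shortest prefix, ties alphabetical) gets sent to the lowest-numbered state that keeps every Accept/Reject pair distinguishable — a pair clashes when both reach the same state with identical unread suffix — and to a fresh state only if none does.
a: 0a undefined. 0a->0: no, b/ab meet in 0 with "b" left. Open state 1: 0a->1.
b: 0b undefined. 0b->0: ok.
aa: 1a undefined. 1a->0: no, bb/aa meet in 0. 1a->1: no, aaa/aa meet in 1. Open state 2: 1a->2.
ab: 1b undefined. 1b->0: no, bb/ab meet in 0. 1b->1: no, abba/aa meet in 2. 1b->2: ok.
aaa: 2a undefined. 2a->0: ok.
aab: 2b undefined. 2b->0: ok.
All examples now run through 3 states with every (state, symbol) defined. Accept strings end in {0,1}, Reject strings end in {2}; accept={0,1}.

states=3 start=0 accept={0,1} delta: 0a->1 0b->0 1a->2 1b->2 2a->0 2b->0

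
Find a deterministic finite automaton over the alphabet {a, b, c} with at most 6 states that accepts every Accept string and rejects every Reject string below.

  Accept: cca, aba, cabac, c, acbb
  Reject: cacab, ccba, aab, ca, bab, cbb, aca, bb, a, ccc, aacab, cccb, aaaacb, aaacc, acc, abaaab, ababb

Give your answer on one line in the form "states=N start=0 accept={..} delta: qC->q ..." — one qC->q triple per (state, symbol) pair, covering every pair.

states=5 start=0 accept={2,4} delta: 0a->1 0b->0 0c->2 1a->0 1b->3 1c->1 2a->1 2b->0 2c->3 3a->4 3b->2 3c->0 4a->0 4b->0 4c->2

State merging on the prefix tree: take the shortest (then alphabetical) example prefix whose next move is undefined and point that move at state 0, else 1, else 2, ...; a target is out if some Accept/Reject pair would then sit in one state with the same input left (inseparable). If every existing state is out, open a new one.
a: 0a undefined. 0a->0: no, acbb/cbb meet in 0 with "cbb" left. Open state 1: 0a->1.
b: 0b undefined. 0b->0: ok.
c: 0c undefined. 0c->0: no, cca/ccba meet in 1. 0c->1: no, cca/aca meet in 1 with "ca" left. Open state 2: 0c->2.
aa: 1a undefined. 1a->0: ok.
ab: 1b undefined. 1b->0: no, aba/a meet in 1. 1b->1: no, aba/aab meet in 0. 1b->2: no, aba/ca meet in 2 with "a" left. Open state 3: 1b->3.
ac: 1c undefined. 1c->0: no, c/aaacc meet in 2. 1c->1: ok.
ca: 2a undefined. 2a->0: no, cabac/a meet in 1. 2a->1: ok.
cb: 2b undefined. 2b->0: ok.
cc: 2c undefined. 2c->0: no, cca/ccba meet in 1. 2c->1: no, cca/cacab meet in 0. 2c->2: no, cca/ccba meet in 1. 2c->3: ok.
aba: 3a undefined. 3a->0: no, cca/cacab meet in 0. 3a->1: no, cca/ca meet in 1. 3a->2: no, cabac/bab meet in 3. 3a->3: no, cca/bab meet in 3. Open state 4: 3a->4.
ccb: 3b undefined. 3b->0: no, acbb/cacab meet in 0. 3b->1: no, acbb/ca meet in 1. 3b->2: ok.
ccc: 3c undefined. 3c->0: ok.
abaa: 4a undefined. 4a->0: ok.
abab: 4b undefined. 4b->0: ok.
cabac: 4c undefined. 4c->0: no, cabac/cacab meet in 0. 4c->1: no, cabac/ccba meet in 1. 4c->2: ok.
All examples now run through 5 states with every (state, symbol) defined. Accept strings end in {2,4}, Reject strings end in {0,1,3}; accept={2,4}.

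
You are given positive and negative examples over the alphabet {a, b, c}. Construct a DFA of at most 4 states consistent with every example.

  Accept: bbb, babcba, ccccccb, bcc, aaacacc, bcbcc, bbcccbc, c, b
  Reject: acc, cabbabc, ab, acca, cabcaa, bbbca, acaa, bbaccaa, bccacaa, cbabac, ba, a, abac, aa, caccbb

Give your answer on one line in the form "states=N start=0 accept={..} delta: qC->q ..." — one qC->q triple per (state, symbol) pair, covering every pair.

Grow the machine one transition at a time. Run the examples from 0; the earliest place one falls off (shortest prefix, ties alphabetical) gets sent to the lowest-numbered state that keeps every Accept/Reject pair distinguishable — a pair clashes when both reach the same state with identical unread suffix — and to a fresh state only if none does.
a: 0a undefined. 0a->0: no, b/ab meet in 0 with "b" left. Open state 1: 0a->1.
b: 0b undefined. 0b->0: ok.
c: 0c undefined. 0c->0: ok.
aa: 1a undefined. 1a->0: no, bbb/aa meet in 0. 1a->1: ok.
ab: 1b undefined. 1b->0: no, bbb/cabbabc meet in 0. 1b->1: ok.
ac: 1c undefined. 1c->0: no, bbb/acc meet in 0. 1c->1: no, babcba/acc meet in 1. Open state 2: 1c->2.
aca: 2a undefined. 2a->0: ok.
acc: 2c undefined. 2c->0: no, bbb/acc meet in 0. 2c->1: ok.
babcb: 2b undefined. 2b->0: no, babcba/acc meet in 1. 2b->1: no, babcba/acc meet in 1. 2b->2: ok.
All examples now run through 3 states with every (state, symbol) defined. Accept strings end in {0}, Reject strings end in {1,2}; accept={0}.

states=3 start=0 accept={0} delta: 0a->1 0b->0 0c->0 1a->1 1b->1 1c->2 2a->0 2b->2 2c->1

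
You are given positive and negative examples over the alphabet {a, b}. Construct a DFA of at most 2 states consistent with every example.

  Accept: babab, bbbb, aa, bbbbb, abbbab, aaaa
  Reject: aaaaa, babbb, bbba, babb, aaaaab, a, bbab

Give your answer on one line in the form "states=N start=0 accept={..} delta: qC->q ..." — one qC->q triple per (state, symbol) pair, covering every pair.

Fold the examples into a partial DFA from state 0: repeatedly fix the first undefined (state, symbol) met by the shortest-then-alphabetical prefix, trying targets in increasing order and rejecting any under which an Accept and a Reject string meet in one state with the same remainder; add a state when all current targets are rejected. Accepting states are where Accept strings end.
a: 0a undefined. 0a->0: no, aa/aaaaa meet in 0. Open state 1: 0a->1.
b: 0b undefined. 0b->0: ok.
aa: 1a undefined. 1a->0: ok.
ab: 1b undefined. 1b->0: no, babab/babbb meet in 0. 1b->1: ok.
All examples now run through 2 states with every (state, symbol) defined. Accept strings end in {0}, Reject strings end in {1}; accept={0}.

states=2 start=0 accept={0} delta: 0a->1 0b->0 1a->0 1b->1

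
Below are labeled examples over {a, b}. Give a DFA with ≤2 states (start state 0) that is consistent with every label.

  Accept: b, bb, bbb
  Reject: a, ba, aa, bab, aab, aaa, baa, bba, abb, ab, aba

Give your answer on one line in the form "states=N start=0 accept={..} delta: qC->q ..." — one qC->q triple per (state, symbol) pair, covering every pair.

State merging on the prefix tree: take the shortest (then alphabetical) example prefix whose next move is undefined and point that move at state 0, else 1, else 2, ...; a target is out if some Accept/Reject pair would then sit in one state with the same input left (inseparable). If every existing state is out, open a new one.
a: 0a undefined. 0a->0: no, b/aab meet in 0 with "b" left. Open state 1: 0a->1.
b: 0b undefined. 0b->0: ok.
aa: 1a undefined. 1a->0: no, b/aa meet in 0. 1a->1: ok.
ab: 1b undefined. 1b->0: no, b/bab meet in 0. 1b->1: ok.
All examples now run through 2 states with every (state, symbol) defined. Accept strings end in {0}, Reject strings end in {1}; accept={0}.

states=2 start=0 accept={0} delta: 0a->1 0b->0 1a->1 1b->1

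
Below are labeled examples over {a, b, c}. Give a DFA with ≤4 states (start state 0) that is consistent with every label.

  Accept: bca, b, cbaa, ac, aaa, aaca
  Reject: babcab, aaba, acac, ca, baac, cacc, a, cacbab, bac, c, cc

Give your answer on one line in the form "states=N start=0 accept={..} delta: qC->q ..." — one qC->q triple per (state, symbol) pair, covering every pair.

states=3 start=0 accept={2} delta: 0a->1 0b->2 0c->0 1a->2 1b->0 1c->2 2a->2 2b->0 2c->1

Fold the examples into a partial DFA from state 0: repeatedly fix the first undefined (state, symbol) met by the shortest-then-alphabetical prefix, trying targets in increasing order and rejecting any under which an Accept and a Reject string meet in one state with the same remainder; add a state when all current targets are rejected. Accepting states are where Accept strings end.
a: 0a undefined. 0a->0: no, ac/c meet in 0 with "c" left. Open state 1: 0a->1.
b: 0b undefined. 0b->0: no, bca/ca meet in 0 with "ca" left. 0b->1: no, b/a meet in 1. Open state 2: 0b->2.
c: 0c undefined. 0c->0: ok.
aa: 1a undefined. 1a->0: no, aaa/ca meet in 1. 1a->1: no, aaa/ca meet in 1. 1a->2: ok.
ac: 1c undefined. 1c->0: no, ac/acac meet in 0. 1c->1: no, ac/ca meet in 1. 1c->2: ok.
ba: 2a undefined. 2a->0: no, b/baac meet in 2. 2a->1: no, b/acac meet in 2. 2a->2: ok.
bc: 2c undefined. 2c->0: no, bca/ca meet in 1. 2c->1: ok.
aab: 2b undefined. 2b->0: ok.
babcab: 1b undefined. 1b->0: ok.
All examples now run through 3 states with every (state, symbol) defined. Accept strings end in {2}, Reject strings end in {0,1}; accept={2}.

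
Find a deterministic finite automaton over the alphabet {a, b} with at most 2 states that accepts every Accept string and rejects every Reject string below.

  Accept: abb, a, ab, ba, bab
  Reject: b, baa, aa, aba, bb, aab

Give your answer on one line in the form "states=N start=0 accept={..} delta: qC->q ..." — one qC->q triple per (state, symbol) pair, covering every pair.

states=2 start=0 accept={1} delta: 0a->1 0b->0 1a->0 1b->1

Grow the machine one transition at a time. Run the examples from 0; the earliest place one falls off (shortest prefix, ties alphabetical) gets sent to the lowest-numbered state that keeps every Accept/Reject pair distinguishable — a pair clashes when both reach the same state with identical unread suffix — and to a fresh state only if none does.
a: 0a undefined. 0a->0: no, abb/bb meet in 0 with "bb" left. Open state 1: 0a->1.
b: 0b undefined. 0b->0: ok.
aa: 1a undefined. 1a->0: ok.
ab: 1b undefined. 1b->0: no, abb/b meet in 0. 1b->1: ok.
All examples now run through 2 states with every (state, symbol) defined. Accept strings end in {1}, Reject strings end in {0}; accept={1}.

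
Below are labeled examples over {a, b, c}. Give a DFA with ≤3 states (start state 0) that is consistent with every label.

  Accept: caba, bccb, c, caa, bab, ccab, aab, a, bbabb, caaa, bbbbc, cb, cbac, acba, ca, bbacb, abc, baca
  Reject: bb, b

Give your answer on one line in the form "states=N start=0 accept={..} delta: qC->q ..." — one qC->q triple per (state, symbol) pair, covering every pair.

states=2 start=0 accept={1} delta: 0a->1 0b->0 0c->1 1a->1 1b->1 1c->1

Fold the examples into a partial DFA from state 0: repeatedly fix the first undefined (state, symbol) met by the shortest-then-alphabetical prefix, trying targets in increasing order and rejecting any under which an Accept and a Reject string meet in one state with the same remainder; add a state when all current targets are rejected. Accepting states are where Accept strings end.
a: 0a undefined. 0a->0: no, aab/b meet in 0 with "b" left. Open state 1: 0a->1.
b: 0b undefined. 0b->0: ok.
c: 0c undefined. 0c->0: no, bccb/bb meet in 0. 0c->1: ok.
aa: 1a undefined. 1a->0: no, aab/bb meet in 0. 1a->1: ok.
ab: 1b undefined. 1b->0: no, bab/bb meet in 0. 1b->1: ok.
ac: 1c undefined. 1c->0: no, bccb/bb meet in 0. 1c->1: ok.
All examples now run through 2 states with every (state, symbol) defined. Accept strings end in {1}, Reject strings end in {0}; accept={1}.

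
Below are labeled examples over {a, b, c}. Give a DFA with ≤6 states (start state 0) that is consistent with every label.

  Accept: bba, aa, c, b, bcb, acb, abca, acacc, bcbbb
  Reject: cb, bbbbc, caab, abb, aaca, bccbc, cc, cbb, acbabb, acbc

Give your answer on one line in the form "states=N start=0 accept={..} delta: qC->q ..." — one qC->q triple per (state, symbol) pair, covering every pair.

Grow the machine one transition at a time. Run the examples from 0; the earliest place one falls off (shortest prefix, ties alphabetical) gets sent to the lowest-numbered state that keeps every Accept/Reject pair distinguishable — a pair clashes when both reach the same state with identical unread suffix — and to a fresh state only if none does.
a: 0a undefined. 0a->0: no, acb/cb meet in 0 with "cb" left. Open state 1: 0a->1.
b: 0b undefined. 0b->0: no, c/bbbbc meet in 0 with "c" left. 0b->1: ok.
c: 0c undefined. 0c->0: no, c/cc meet in 0. 0c->1: ok.
aa: 1a undefined. 1a->0: no, aa/aaca meet in 0. 1a->1: ok.
ab: 1b undefined. 1b->0: no, bba/bbbbc meet in 1. 1b->1: no, bba/cb meet in 1. Open state 2: 1b->2.
ac: 1c undefined. 1c->0: no, aa/aaca meet in 1. 1c->1: no, aa/aaca meet in 1. 1c->2: no, bba/aaca meet in 2 with "a" left. Open state 3: 1c->3.
abb: 2b undefined. 2b->0: ok.
abc: 2c undefined. 2c->0: ok.
aca: 3a undefined. 3a->0: no, acacc/bbbbc meet in 3. 3a->1: no, aa/aaca meet in 1. 3a->2: ok.
acb: 3b undefined. 3b->0: no, aa/acbc meet in 1. 3b->1: no, bcbbb/abb meet in 0. 3b->2: no, bcb/cb meet in 2. 3b->3: no, aa/acbabb meet in 1. Open state 4: 3b->4.
bba: 2a undefined. 2a->0: no, bba/abb meet in 0. 2a->1: ok.
bcc: 3c undefined. 3c->0: ok.
acba: 4a undefined. 4a->0: ok.
acbc: 4c undefined. 4c->0: ok.
bcbb: 4b undefined. 4b->0: ok.
All examples now run through 5 states with every (state, symbol) defined. Accept strings end in {1,4}, Reject strings end in {0,2,3}; accept={1,4}.

states=5 start=0 accept={1,4} delta: 0a->1 0b->1 0c->1 1a->1 1b->2 1c->3 2a->1 2b->0 2c->0 3a->2 3b->4 3c->0 4a->0 4b->0 4c->0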